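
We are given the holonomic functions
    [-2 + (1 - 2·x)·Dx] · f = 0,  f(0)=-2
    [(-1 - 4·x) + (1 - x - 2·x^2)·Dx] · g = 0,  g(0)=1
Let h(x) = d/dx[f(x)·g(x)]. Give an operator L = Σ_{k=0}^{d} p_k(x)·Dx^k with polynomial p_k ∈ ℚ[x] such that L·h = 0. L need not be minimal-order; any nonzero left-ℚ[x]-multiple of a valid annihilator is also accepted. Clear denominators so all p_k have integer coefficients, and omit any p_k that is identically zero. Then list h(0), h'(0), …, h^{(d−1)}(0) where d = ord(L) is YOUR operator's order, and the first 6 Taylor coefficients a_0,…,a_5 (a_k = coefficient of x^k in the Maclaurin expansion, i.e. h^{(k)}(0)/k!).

L = (6 + 16·x + 16·x^2) + (-1 - x + 4·x^2 + 4·x^3)·Dx  (order 1).
h: a_k = -6, -36, -138, -456, -1350, -3756, …
ICs: h(0) = -6.

f: a_k = -2, -4, -8, -16, -32, -64, …
g: a_k = 1, 1, 3, 5, 11, 21, …
Sym-product of L_f,L_g gives L₀ (≤ ord 1).
h=h₀': d/dx-closure on L₀ ⇒ L.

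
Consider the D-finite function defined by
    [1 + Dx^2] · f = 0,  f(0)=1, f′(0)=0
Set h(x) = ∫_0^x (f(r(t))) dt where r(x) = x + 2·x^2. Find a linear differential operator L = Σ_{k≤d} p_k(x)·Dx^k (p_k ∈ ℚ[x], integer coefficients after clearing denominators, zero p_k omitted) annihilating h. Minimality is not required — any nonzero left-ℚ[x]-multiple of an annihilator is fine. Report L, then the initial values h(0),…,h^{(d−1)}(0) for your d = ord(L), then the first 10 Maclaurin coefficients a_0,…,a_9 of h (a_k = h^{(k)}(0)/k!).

L = (1 + 12·x + 48·x^2 + 64·x^3)·Dx - 4·Dx^2 + (1 + 4·x)·Dx^3  (order 3).
h: a_k = 0, 1, 0, -1/6, -1/2, -47/120, 1/18, 719/5040, 79/480, 23521/362880, …
ICs: h(0) = 0, h′(0) = 1, h′′(0) = 0.

f: a_k = 1, 0, -1/2, 0, 1/24, 0, -1/720, 0, 1/40320, 0, …
h₀=f(r): pull back L_f along r ⇒ L₀.
∫: right-multiply L₀ by Dx.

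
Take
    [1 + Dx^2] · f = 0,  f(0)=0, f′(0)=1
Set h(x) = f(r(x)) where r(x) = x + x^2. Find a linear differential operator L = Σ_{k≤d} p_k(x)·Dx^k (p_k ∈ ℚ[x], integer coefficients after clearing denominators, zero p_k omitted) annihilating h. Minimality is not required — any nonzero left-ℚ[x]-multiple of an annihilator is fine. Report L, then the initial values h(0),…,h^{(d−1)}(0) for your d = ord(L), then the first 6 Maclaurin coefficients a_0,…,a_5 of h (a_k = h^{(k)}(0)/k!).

f: a_k = 0, 1, 0, -1/6, 0, 1/120, …
Change of var in L_f (x↦r) gives L₀.
L = (1 + 6·x + 12·x^2 + 8·x^3) - 2·Dx + (1 + 2·x)·Dx^2  (order 2).
h: a_k = 0, 1, 1, -1/6, -1/2, -59/120, …
ICs: h(0) = 0, h′(0) = 1.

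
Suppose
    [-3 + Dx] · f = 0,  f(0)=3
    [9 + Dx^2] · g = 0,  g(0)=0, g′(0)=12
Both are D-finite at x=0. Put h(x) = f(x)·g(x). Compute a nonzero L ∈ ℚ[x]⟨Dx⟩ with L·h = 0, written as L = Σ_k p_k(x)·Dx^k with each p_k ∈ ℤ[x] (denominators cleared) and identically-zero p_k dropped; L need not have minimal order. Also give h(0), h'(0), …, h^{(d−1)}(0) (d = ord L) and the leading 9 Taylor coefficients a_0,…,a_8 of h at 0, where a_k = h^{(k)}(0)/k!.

L = 18 - 6·Dx + Dx^2  (order 2).
h: a_k = 0, 36, 108, 108, 0, -486/5, -486/5, -1458/35, 0, …
ICs: h(0) = 0, h′(0) = 36.

f: a_k = 3, 9, 27/2, 27/2, 81/8, 243/40, 243/80, 729/560, 2187/4480, …
g: a_k = 0, 12, 0, -18, 0, 81/10, 0, -243/140, 0, …
f·g: L₀ = L_f ⊗_s L_g, ord ≤ 1·2.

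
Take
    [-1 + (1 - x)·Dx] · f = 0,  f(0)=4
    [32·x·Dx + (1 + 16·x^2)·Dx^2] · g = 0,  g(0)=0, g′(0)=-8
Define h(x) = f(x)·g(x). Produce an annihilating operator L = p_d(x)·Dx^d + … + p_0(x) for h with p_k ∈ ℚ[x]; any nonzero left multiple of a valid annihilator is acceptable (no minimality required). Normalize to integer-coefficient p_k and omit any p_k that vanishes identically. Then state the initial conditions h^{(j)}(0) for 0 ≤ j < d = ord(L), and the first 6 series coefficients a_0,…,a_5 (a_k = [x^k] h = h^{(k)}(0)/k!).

f: a_k = 4, 4, 4, 4, 4, 4, …
g: a_k = 0, -8, 0, 128/3, 0, -2048/5, …
Product ⇒ symmetric product L₀, ord ≤ 2.
L = 32·x + (2 - 32·x + 64·x^2)·Dx + (-1 + x - 16·x^2 + 16·x^3)·Dx^2  (order 2).
h: a_k = 0, -32, -32, 416/3, 416/3, -22496/15, …
ICs: h(0) = 0, h′(0) = -32.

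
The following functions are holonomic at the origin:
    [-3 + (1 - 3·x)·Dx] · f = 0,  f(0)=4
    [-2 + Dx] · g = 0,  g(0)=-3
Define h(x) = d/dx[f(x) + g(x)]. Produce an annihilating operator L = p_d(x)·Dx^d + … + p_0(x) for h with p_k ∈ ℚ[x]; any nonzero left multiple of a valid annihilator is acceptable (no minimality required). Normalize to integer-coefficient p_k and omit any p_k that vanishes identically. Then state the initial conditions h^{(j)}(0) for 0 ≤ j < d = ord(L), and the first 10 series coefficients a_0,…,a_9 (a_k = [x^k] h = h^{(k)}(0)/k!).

L = (42 + 36·x) + (-25 - 12·x + 18·x^2)·Dx + (2 - 3·x - 9·x^2)·Dx^2  (order 2).
h: a_k = 6, 60, 312, 1288, 4856, 87472/5, 918532/15, 22044944/105, 74401736/105, 2232052192/945, …
ICs: h(0) = 6, h′(0) = 60.

f: a_k = 4, 12, 36, 108, 324, 972, 2916, 8748, 26244, 78732, …
g: a_k = -3, -6, -6, -4, -2, -4/5, -4/15, -8/105, -2/105, -4/945, …
Sum ⇒ L₀ = lclm(L_f,L_g) in ℚ(x)⟨Dx⟩.
Differentiate: ansatz ord ≤ ord L₀ ⇒ L.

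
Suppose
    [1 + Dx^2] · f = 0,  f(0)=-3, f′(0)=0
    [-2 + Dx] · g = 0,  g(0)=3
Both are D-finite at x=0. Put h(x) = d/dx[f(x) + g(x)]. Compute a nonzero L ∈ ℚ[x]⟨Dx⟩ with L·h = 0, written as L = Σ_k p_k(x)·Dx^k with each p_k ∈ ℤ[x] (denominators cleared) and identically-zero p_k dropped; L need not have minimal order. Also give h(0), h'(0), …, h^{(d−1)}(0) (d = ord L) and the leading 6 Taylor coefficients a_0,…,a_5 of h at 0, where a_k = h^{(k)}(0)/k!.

f: a_k = -3, 0, 3/2, 0, -1/8, 0, …
g: a_k = 3, 6, 6, 4, 2, 4/5, …
L₀ := lclm(L_f,L_g); ord L₀ ≤ 2+1.
h₀' ⇒ L via d/dx closure of L₀.
L = 2 - Dx + 2·Dx^2 - Dx^3  (order 3).
h: a_k = 6, 15, 12, 15/2, 4, 13/8, …
ICs: h(0) = 6, h′(0) = 15, h′′(0) = 24.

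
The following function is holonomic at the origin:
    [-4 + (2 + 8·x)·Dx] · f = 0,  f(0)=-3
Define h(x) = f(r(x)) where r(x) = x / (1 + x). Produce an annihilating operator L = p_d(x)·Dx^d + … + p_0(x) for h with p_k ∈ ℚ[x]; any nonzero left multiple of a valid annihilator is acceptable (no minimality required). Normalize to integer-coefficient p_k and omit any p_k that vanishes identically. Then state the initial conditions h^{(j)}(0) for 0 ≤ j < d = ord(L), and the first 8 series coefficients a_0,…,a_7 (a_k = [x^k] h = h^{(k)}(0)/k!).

f: a_k = -3, -6, 6, -12, 30, -84, 252, -792, …
f∘r: x↦r, Dx↦Dx/r' in L_f ⇒ L₀.
L = -2 + (1 + 6·x + 5·x^2)·Dx  (order 1).
h: a_k = -3, -6, 12, -30, 90, -306, 1128, -4386, …
ICs: h(0) = -3.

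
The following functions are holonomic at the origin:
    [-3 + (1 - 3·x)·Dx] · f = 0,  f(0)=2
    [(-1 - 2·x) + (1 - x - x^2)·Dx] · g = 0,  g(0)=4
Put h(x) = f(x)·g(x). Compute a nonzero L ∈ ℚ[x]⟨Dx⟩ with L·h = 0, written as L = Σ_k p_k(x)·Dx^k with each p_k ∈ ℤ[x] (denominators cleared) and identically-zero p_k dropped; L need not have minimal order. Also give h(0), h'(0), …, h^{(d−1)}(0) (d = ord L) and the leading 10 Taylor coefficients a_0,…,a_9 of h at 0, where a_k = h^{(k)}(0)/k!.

L = (-4 + 4·x + 9·x^2) + (1 - 4·x + 2·x^2 + 3·x^3)·Dx  (order 1).
h: a_k = 8, 32, 112, 360, 1120, 3424, 10376, 31296, 94160, 282920, …
ICs: h(0) = 8.

f: a_k = 2, 6, 18, 54, 162, 486, 1458, 4374, 13122, 39366, …
g: a_k = 4, 4, 8, 12, 20, 32, 52, 84, 136, 220, …
Sym-product of L_f,L_g gives L₀ (≤ ord 1).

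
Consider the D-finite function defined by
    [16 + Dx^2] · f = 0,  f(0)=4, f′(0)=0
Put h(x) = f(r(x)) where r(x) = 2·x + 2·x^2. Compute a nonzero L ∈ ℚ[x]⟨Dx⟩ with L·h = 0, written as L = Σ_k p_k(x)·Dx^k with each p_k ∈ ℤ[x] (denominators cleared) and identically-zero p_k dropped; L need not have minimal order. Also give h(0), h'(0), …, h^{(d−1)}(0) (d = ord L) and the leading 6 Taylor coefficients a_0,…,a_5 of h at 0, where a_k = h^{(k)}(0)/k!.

f: a_k = 4, 0, -32, 0, 128/3, 0, …
L₀ from L_f via x↦r, Dx↦r'^{-1}Dx.
L = (64 + 384·x + 768·x^2 + 512·x^3) - 2·Dx + (1 + 2·x)·Dx^2  (order 2).
h: a_k = 4, 0, -128, -256, 1664/3, 8192/3, …
ICs: h(0) = 4, h′(0) = 0.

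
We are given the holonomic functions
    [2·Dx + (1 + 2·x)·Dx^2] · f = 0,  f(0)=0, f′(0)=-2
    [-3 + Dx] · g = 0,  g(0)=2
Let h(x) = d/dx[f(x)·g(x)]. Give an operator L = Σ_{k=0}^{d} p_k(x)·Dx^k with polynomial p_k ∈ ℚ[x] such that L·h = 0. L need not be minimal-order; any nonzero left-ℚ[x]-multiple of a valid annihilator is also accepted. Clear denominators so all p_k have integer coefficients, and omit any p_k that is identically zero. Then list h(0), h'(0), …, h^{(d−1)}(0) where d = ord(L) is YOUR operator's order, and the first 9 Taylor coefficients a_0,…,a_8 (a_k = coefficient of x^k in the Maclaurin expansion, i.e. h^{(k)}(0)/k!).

f: a_k = 0, -2, 2, -8/3, 4, -32/5, 32/3, -128/7, 32, …
g: a_k = 2, 6, 9, 9, 27/4, 81/20, 81/40, 243/280, 729/2240, …
L₀ := L_f ⊗_s L_g (sym. prod.), ord ≤ 2.
h=h₀': d/dx-closure on L₀ ⇒ L.
L = (15 + 36·x + 108·x^2) + (-8 - 36·x - 72·x^2)·Dx + (1 + 8·x + 12·x^2)·Dx^2  (order 2).
h: a_k = -4, -16, -34, -32, -83/2, 2, -1137/20, 448/5, -218377/1120, …
ICs: h(0) = -4, h′(0) = -16.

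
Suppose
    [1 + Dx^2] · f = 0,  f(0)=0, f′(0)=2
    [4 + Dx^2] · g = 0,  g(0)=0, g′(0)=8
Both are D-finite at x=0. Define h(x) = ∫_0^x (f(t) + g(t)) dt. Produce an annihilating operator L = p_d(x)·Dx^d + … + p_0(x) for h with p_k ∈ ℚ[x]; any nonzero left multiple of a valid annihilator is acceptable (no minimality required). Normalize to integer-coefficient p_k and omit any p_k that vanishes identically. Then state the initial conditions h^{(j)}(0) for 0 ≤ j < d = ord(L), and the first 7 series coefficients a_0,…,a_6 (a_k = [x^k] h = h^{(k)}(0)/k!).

f: a_k = 0, 2, 0, -1/3, 0, 1/60, 0, …
g: a_k = 0, 8, 0, -16/3, 0, 16/15, 0, …
L₀ := lclm(L_f,L_g); ord L₀ ≤ 2+2.
Integrate: L := L₀·Dx.
L = 4·Dx + 5·Dx^3 + Dx^5  (order 5).
h: a_k = 0, 0, 5, 0, -17/12, 0, 13/72, …
ICs: h(0) = 0, h′(0) = 0, h′′(0) = 10, h′′′(0) = 0, h′′′′(0) = -34.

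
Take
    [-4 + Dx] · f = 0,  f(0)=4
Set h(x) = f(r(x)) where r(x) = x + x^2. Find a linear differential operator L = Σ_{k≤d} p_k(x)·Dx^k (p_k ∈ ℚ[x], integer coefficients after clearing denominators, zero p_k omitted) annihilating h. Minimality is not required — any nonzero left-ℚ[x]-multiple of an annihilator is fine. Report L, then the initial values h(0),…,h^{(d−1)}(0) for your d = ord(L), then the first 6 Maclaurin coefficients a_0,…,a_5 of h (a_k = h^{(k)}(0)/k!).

L = (-4 - 8·x) + Dx  (order 1).
h: a_k = 4, 16, 48, 320/3, 608/3, 1664/5, …
ICs: h(0) = 4.

f: a_k = 4, 16, 32, 128/3, 128/3, 512/15, …
Substitute x→r, Dx→(1/r')Dx; clear ⇒ L₀.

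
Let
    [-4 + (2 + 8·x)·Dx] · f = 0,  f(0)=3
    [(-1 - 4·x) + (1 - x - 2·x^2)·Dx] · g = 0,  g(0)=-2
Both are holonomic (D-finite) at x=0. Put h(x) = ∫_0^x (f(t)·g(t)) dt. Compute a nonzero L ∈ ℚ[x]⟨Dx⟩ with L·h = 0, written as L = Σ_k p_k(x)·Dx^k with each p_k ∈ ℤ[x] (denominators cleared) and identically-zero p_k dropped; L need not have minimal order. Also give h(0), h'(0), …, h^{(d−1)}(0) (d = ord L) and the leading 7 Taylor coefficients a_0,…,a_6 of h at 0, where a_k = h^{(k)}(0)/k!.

f: a_k = 3, 6, -6, 12, -30, 84, -252, …
g: a_k = -2, -2, -6, -10, -22, -42, -86, …
Product ⇒ symmetric product L₀, ord ≤ 1.
∫: right-multiply L₀ by Dx.
L = (3 + 6·x + 12·x^2)·Dx + (-1 - 3·x + 6·x^2 + 8·x^3)·Dx^2  (order 2).
h: a_k = 0, -6, -9, -6, -39/2, -54/5, -63, …
ICs: h(0) = 0, h′(0) = -6.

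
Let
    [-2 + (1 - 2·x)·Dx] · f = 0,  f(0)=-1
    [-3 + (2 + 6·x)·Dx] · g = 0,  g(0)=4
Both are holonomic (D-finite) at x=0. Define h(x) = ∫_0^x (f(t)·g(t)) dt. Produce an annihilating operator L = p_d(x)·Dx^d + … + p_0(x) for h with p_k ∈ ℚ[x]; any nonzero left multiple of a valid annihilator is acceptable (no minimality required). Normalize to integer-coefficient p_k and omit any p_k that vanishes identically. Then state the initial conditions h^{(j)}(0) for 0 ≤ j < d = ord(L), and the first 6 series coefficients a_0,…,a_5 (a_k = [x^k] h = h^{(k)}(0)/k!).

f: a_k = -1, -2, -4, -8, -16, -32, …
g: a_k = 4, 6, -9/2, 27/4, -405/32, 1701/64, …
Product ⇒ symmetric product L₀, ord ≤ 1.
Integrate: L := L₀·Dx.
L = (7 + 6·x)·Dx + (-2 - 2·x + 12·x^2)·Dx^2  (order 2).
h: a_k = 0, -4, -7, -47/6, -215/16, -607/32, …
ICs: h(0) = 0, h′(0) = -4.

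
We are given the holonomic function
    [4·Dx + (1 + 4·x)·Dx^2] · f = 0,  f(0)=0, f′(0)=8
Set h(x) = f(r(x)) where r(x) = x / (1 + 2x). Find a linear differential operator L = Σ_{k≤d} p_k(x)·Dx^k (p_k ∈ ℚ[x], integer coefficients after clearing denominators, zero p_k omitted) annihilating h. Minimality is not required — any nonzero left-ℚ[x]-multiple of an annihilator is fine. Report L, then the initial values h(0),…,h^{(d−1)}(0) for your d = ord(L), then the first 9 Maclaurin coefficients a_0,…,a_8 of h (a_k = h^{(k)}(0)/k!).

L = (8 + 24·x)·Dx + (1 + 8·x + 12·x^2)·Dx^2  (order 2).
h: a_k = 0, 8, -32, 416/3, -640, 15488/5, -46592/3, 559616/7, -419840, …
ICs: h(0) = 0, h′(0) = 8.

f: a_k = 0, 8, -16, 128/3, -128, 2048/5, -4096/3, 32768/7, -16384, …
f∘r: x↦r, Dx↦Dx/r' in L_f ⇒ L₀.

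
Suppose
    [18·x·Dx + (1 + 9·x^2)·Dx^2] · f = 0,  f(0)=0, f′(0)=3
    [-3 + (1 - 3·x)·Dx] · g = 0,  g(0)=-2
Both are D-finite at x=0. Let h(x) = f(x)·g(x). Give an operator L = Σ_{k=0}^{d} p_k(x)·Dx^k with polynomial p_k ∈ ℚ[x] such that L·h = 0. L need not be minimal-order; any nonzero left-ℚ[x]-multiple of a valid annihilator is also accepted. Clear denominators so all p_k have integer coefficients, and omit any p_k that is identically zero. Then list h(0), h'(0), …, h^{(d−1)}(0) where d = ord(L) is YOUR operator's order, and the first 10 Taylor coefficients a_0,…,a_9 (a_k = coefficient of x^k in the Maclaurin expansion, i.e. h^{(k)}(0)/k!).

f: a_k = 0, 3, 0, -9, 0, 243/5, 0, -2187/7, 0, 2187, …
g: a_k = -2, -6, -18, -54, -162, -486, -1458, -4374, -13122, -39366, …
f·g: L₀ = L_f ⊗_s L_g, ord ≤ 2·1.
L = 54·x + (6 - 18·x + 108·x^2)·Dx + (-1 + 3·x - 9·x^2 + 27·x^3)·Dx^2  (order 2).
h: a_k = 0, -6, -18, -36, -108, -2106/5, -6318/5, -110808/35, -332424/35, -1150362/35, …
ICs: h(0) = 0, h′(0) = -6.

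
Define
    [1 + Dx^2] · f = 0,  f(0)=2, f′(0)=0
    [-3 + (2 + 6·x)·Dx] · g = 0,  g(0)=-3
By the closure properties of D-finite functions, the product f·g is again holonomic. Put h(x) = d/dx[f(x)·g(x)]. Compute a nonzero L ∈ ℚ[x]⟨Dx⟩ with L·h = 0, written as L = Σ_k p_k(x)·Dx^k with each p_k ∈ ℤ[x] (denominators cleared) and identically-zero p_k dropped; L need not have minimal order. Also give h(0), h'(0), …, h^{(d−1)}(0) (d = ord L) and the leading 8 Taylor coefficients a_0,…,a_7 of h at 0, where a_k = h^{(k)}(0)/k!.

L = (133 + 2352·x + 4104·x^2 + 1728·x^3 + 1296·x^4) + (276 + 540·x - 1296·x^2 - 1296·x^3)·Dx + (124 + 840·x + 1836·x^2 + 1728·x^3 + 1296·x^4)·Dx^2  (order 2).
h: a_k = -9, 39/2, -135/8, 983/16, -22515/128, 618229/1280, -6878207/5120, 810807791/215040, …
ICs: h(0) = -9, h′(0) = 39/2.

f: a_k = 2, 0, -1, 0, 1/12, 0, -1/360, 0, …
g: a_k = -3, -9/2, 27/8, -81/16, 1215/128, -5103/256, 45927/1024, -216513/2048, …
Product ⇒ symmetric product L₀, ord ≤ 2.
Differentiate: ansatz ord ≤ ord L₀ ⇒ L.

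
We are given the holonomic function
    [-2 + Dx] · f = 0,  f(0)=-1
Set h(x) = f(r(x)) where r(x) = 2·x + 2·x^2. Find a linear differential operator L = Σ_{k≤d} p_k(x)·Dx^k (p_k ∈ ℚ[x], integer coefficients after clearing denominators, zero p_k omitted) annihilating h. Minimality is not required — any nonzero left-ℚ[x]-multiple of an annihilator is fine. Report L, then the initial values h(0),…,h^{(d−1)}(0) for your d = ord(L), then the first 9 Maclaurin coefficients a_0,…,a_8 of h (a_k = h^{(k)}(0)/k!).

L = (-4 - 8·x) + Dx  (order 1).
h: a_k = -1, -4, -12, -80/3, -152/3, -416/5, -5536/45, -52096/315, -1440/7, …
ICs: h(0) = -1.

f: a_k = -1, -2, -2, -4/3, -2/3, -4/15, -4/45, -8/315, -2/315, …
Change of var in L_f (x↦r) gives L₀.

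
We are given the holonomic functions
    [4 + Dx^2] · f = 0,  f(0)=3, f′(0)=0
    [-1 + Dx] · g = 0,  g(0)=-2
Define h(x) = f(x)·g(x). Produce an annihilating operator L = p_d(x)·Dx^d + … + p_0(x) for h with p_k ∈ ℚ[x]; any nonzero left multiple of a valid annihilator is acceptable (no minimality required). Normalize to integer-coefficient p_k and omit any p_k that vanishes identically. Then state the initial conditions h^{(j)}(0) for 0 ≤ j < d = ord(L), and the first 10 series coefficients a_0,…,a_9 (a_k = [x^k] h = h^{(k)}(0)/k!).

L = 5 - 2·Dx + Dx^2  (order 2).
h: a_k = -6, -6, 9, 11, 7/4, -41/20, -39/40, -29/840, 527/6720, 1199/60480, …
ICs: h(0) = -6, h′(0) = -6.

f: a_k = 3, 0, -6, 0, 2, 0, -4/15, 0, 2/105, 0, …
g: a_k = -2, -2, -1, -1/3, -1/12, -1/60, -1/360, -1/2520, -1/20160, -1/181440, …
h₀=f·g: eliminate ⇒ L₀, order ≤ 2·1.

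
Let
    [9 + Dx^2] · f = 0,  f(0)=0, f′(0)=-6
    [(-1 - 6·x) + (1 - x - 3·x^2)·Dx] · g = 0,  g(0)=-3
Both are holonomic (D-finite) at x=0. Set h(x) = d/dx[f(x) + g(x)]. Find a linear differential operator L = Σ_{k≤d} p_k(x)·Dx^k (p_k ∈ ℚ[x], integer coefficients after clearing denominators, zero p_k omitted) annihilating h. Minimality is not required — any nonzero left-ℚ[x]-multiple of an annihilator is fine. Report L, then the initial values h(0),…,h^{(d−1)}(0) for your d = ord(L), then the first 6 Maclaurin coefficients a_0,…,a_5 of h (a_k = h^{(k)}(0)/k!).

L = (1584 + 7614·x + 25326·x^2 + 15390·x^3 + 26730·x^4 + 13122·x^5 + 13122·x^6) + (-153 - 819·x + 918·x^2 + 2133·x^3 + 1620·x^4 + 3645·x^5 + 5103·x^6 + 4374·x^7)·Dx + (176 + 846·x + 2814·x^2 + 1710·x^3 + 2970·x^4 + 1458·x^5 + 1458·x^6)·Dx^2 + (-17 - 91·x + 102·x^2 + 237·x^3 + 180·x^4 + 405·x^5 + 567·x^6 + 486·x^7)·Dx^3  (order 3).
h: a_k = -9, -24, -36, -228, -2481/4, -1746, …
ICs: h(0) = -9, h′(0) = -24, h′′(0) = -72.

f: a_k = 0, -6, 0, 9, 0, -81/20, …
g: a_k = -3, -3, -12, -21, -57, -120, …
h₀=f+g: left-lcm gives L₀, ord ≤ 3.
Derive L from L₀ (diff closure).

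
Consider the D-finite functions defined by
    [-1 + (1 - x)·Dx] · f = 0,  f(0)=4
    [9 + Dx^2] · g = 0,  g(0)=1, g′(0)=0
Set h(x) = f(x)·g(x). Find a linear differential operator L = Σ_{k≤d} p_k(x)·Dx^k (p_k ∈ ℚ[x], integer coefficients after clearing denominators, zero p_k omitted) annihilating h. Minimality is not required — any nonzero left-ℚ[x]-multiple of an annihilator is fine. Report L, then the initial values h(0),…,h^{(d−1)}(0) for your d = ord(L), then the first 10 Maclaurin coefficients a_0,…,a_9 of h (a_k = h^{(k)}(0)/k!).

L = (-9 + 9·x) + 2·Dx + (-1 + x)·Dx^2  (order 2).
h: a_k = 4, 4, -14, -14, -1/2, -1/2, -91/20, -91/20, -4367/1120, -4367/1120, …
ICs: h(0) = 4, h′(0) = 4.

f: a_k = 4, 4, 4, 4, 4, 4, 4, 4, 4, 4, …
g: a_k = 1, 0, -9/2, 0, 27/8, 0, -81/80, 0, 729/4480, 0, …
L₀ := L_f ⊗_s L_g (sym. prod.), ord ≤ 2.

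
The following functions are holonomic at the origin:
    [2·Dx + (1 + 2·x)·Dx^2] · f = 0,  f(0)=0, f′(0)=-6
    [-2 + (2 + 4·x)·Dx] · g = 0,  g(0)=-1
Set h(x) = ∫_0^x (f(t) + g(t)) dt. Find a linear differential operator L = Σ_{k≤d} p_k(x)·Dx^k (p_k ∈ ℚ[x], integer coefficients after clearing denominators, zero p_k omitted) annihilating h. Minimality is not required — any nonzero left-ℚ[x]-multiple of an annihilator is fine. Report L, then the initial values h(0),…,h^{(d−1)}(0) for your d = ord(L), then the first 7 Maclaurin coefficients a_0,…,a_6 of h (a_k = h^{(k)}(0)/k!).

f: a_k = 0, -6, 6, -8, 12, -96/5, 32, …
g: a_k = -1, -1, 1/2, -1/2, 5/8, -7/8, 21/16, …
L₀ := lclm(L_f,L_g); ord L₀ ≤ 2+1.
h=∫₀ˣh₀: take L = L₀·Dx.
L = 2·Dx^2 + (5 + 10·x)·Dx^3 + (1 + 4·x + 4·x^2)·Dx^4  (order 4).
h: a_k = 0, -1, -7/2, 13/6, -17/8, 101/40, -803/240, …
ICs: h(0) = 0, h′(0) = -1, h′′(0) = -7, h′′′(0) = 13.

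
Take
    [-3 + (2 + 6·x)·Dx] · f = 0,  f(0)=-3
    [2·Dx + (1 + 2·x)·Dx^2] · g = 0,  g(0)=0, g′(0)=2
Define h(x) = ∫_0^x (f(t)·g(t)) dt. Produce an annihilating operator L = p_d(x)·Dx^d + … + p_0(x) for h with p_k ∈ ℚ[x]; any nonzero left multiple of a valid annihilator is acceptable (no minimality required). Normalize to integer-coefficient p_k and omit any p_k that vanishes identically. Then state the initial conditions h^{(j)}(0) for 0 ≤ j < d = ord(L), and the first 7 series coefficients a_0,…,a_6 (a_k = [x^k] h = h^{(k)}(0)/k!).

f: a_k = -3, -9/2, 27/8, -81/16, 1215/128, -5103/256, 45927/1024, …
g: a_k = 0, 2, -2, 8/3, -4, 32/5, -32/3, …
Product ⇒ symmetric product L₀, ord ≤ 2.
Integrate: L := L₀·Dx.
L = (15 + 18·x)·Dx + (-4 - 12·x)·Dx^2 + (4 + 32·x + 84·x^2 + 72·x^3)·Dx^3  (order 3).
h: a_k = 0, 0, -3, -1, 31/16, -27/8, 3937/640, …
ICs: h(0) = 0, h′(0) = 0, h′′(0) = -6.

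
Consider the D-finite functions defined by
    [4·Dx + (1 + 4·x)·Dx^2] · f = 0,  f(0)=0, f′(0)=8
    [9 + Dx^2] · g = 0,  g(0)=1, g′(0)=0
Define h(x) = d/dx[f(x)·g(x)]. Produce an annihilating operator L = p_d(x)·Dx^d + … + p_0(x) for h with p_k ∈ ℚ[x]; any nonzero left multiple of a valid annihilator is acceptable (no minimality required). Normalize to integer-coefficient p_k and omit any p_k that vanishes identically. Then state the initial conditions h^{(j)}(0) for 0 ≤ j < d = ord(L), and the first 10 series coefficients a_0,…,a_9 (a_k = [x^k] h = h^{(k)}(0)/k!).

L = (-153603 - 635688·x - 3184272·x^2 - 4292352·x^3 + 12503808·x^4 + 40310784·x^5 + 26873856·x^6) + (-47736 - 304992·x - 311040·x^2 + 2073600·x^3 + 7464960·x^4 + 5971968·x^5)·Dx + (-19110 - 88272·x - 352800·x^2 + 41472·x^3 + 3773952·x^4 + 8957952·x^5 + 5971968·x^6)·Dx^2 + (-5304 - 33888·x - 34560·x^2 + 230400·x^3 + 829440·x^4 + 663552·x^5)·Dx^3 + (-227 - 1960·x + 112·x^2 + 57600·x^3 + 264960·x^4 + 497664·x^5 + 331776·x^6)·Dx^4  (order 4).
h: a_k = 8, -32, 20, -224, 1223, -5060, 208169/10, -426232/5, 194189089/560, -39331097/28, …
ICs: h(0) = 8, h′(0) = -32, h′′(0) = 40, h′′′(0) = -1344.

f: a_k = 0, 8, -16, 128/3, -128, 2048/5, -4096/3, 32768/7, -16384, 524288/9, …
g: a_k = 1, 0, -9/2, 0, 27/8, 0, -81/80, 0, 729/4480, 0, …
L₀ := L_f ⊗_s L_g (sym. prod.), ord ≤ 4.
h₀' ⇒ L via d/dx closure of L₀.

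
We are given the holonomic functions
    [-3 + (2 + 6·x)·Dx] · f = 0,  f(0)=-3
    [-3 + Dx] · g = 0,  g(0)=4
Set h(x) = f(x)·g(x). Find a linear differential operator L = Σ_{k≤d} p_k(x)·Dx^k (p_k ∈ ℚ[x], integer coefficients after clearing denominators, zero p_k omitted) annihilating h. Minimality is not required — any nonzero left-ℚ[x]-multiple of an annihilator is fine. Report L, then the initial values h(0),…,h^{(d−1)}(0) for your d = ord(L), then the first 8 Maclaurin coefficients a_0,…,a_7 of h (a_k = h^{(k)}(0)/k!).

f: a_k = -3, -9/2, 27/8, -81/16, 1215/128, -5103/256, 45927/1024, -216513/2048, …
g: a_k = 4, 12, 18, 18, 27/2, 81/10, 81/20, 243/140, …
f·g: L₀ = L_f ⊗_s L_g, ord ≤ 1·1.
L = (-9 - 18·x) + (2 + 6·x)·Dx  (order 1).
h: a_k = -12, -54, -189/2, -459/4, -2673/32, -26001/320, 21627/1280, -2456001/17920, …
ICs: h(0) = -12.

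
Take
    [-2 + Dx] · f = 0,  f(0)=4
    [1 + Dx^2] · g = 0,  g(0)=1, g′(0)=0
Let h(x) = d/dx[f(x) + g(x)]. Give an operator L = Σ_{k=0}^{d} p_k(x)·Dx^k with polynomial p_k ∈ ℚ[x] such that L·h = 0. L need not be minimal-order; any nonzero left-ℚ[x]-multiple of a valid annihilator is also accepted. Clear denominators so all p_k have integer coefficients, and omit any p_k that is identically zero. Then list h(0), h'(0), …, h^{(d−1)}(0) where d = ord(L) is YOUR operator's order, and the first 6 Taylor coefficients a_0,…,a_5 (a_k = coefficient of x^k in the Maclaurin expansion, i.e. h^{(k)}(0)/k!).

f: a_k = 4, 8, 8, 16/3, 8/3, 16/15, …
g: a_k = 1, 0, -1/2, 0, 1/24, 0, …
L₀ := lclm(L_f,L_g); ord L₀ ≤ 1+2.
h=h₀': d/dx-closure on L₀ ⇒ L.
L = 2 - Dx + 2·Dx^2 - Dx^3  (order 3).
h: a_k = 8, 15, 16, 65/6, 16/3, 17/8, …
ICs: h(0) = 8, h′(0) = 15, h′′(0) = 32.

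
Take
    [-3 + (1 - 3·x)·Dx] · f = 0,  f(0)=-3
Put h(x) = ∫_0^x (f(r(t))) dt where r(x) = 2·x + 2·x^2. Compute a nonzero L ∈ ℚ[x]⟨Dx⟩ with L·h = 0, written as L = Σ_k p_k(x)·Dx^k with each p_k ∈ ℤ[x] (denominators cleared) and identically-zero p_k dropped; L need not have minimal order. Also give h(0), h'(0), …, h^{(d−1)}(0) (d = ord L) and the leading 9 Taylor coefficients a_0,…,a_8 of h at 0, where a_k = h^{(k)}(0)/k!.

f: a_k = -3, -9, -27, -81, -243, -729, -2187, -6561, -19683, …
L₀ from L_f via x↦r, Dx↦r'^{-1}Dx.
∫: right-multiply L₀ by Dx.
L = (6 + 12·x)·Dx + (-1 + 6·x + 6·x^2)·Dx^2  (order 2).
h: a_k = 0, -3, -9, -42, -216, -1188, -6804, -280584/7, -241056, …
ICs: h(0) = 0, h′(0) = -3.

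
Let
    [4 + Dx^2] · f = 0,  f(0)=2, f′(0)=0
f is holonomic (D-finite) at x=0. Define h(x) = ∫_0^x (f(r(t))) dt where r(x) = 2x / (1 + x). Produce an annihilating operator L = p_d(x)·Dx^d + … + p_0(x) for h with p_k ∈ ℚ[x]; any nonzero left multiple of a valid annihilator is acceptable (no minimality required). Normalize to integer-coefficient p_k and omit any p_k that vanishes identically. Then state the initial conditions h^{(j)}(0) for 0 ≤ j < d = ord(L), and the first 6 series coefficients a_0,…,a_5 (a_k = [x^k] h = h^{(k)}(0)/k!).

L = 16·Dx + (2 + 6·x + 6·x^2 + 2·x^3)·Dx^2 + (1 + 4·x + 6·x^2 + 4·x^3 + x^4)·Dx^3  (order 3).
h: a_k = 0, 2, 0, -16/3, 8, -16/3, …
ICs: h(0) = 0, h′(0) = 2, h′′(0) = 0.

f: a_k = 2, 0, -4, 0, 4/3, 0, …
L₀ from L_f via x↦r, Dx↦r'^{-1}Dx.
Integrate: L := L₀·Dx.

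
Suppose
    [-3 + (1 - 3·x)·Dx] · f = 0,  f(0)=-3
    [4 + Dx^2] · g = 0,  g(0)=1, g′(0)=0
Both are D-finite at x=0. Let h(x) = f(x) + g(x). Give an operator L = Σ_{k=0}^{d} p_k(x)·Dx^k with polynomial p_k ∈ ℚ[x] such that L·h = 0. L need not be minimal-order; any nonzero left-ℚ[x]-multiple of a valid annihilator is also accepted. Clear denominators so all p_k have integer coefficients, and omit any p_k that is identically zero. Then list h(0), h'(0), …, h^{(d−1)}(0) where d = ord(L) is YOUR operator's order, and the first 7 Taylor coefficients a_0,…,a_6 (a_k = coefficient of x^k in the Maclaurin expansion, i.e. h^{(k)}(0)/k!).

L = (348 - 144·x + 216·x^2) + (-44 + 180·x - 216·x^2 + 216·x^3)·Dx + (87 - 36·x + 54·x^2)·Dx^2 + (-11 + 45·x - 54·x^2 + 54·x^3)·Dx^3  (order 3).
h: a_k = -2, -9, -29, -81, -727/3, -729, -98419/45, …
ICs: h(0) = -2, h′(0) = -9, h′′(0) = -58.

f: a_k = -3, -9, -27, -81, -243, -729, -2187, …
g: a_k = 1, 0, -2, 0, 2/3, 0, -4/45, …
Sum ⇒ L₀ = lclm(L_f,L_g) in ℚ(x)⟨Dx⟩.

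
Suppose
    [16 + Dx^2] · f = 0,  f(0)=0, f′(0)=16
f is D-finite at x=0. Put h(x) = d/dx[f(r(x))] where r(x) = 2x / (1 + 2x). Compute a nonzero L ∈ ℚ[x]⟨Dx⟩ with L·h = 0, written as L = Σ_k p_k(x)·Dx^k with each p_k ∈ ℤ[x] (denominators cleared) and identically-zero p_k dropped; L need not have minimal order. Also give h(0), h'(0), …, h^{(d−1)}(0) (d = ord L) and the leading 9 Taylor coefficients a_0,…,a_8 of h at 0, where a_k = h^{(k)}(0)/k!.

f: a_k = 0, 16, 0, -128/3, 0, 512/15, 0, -4096/315, 0, …
h₀=f(r): pull back L_f along r ⇒ L₀.
Derive L from L₀ (diff closure).
L = (88 + 96·x + 96·x^2) + (12 + 72·x + 144·x^2 + 96·x^3)·Dx + (1 + 8·x + 24·x^2 + 32·x^3 + 16·x^4)·Dx^2  (order 2).
h: a_k = 32, -128, -640, 7168, -98816/3, 92160, -5040128/45, -20611072/45, 246603776/63, …
ICs: h(0) = 32, h′(0) = -128.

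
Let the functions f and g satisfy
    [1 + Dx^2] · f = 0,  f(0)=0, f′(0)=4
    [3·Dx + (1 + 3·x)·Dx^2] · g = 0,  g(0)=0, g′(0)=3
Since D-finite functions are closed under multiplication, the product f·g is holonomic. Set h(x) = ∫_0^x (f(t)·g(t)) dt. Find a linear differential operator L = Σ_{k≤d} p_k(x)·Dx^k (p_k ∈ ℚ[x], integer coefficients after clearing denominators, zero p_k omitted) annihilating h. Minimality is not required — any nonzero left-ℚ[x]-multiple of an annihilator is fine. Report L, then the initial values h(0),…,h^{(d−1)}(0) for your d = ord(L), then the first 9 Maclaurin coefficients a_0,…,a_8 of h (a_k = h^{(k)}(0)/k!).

f: a_k = 0, 4, 0, -2/3, 0, 1/30, 0, -1/1260, 0, …
g: a_k = 0, 3, -9/2, 9, -81/4, 243/5, -243/2, 2187/7, -6561/8, …
f·g: L₀ = L_f ⊗_s L_g, ord ≤ 2·2.
h=∫h₀ ⇒ L = L₀·Dx.
L = (-203 - 222·x - 189·x^2 + 432·x^3 + 324·x^4)·Dx + (-84 - 108·x + 648·x^2 + 648·x^3)·Dx^2 + (-208 - 228·x - 54·x^2 + 864·x^3 + 648·x^4)·Dx^3 + (-84 - 108·x + 648·x^2 + 648·x^3)·Dx^4 + (-5 - 6·x + 135·x^2 + 432·x^3 + 324·x^4)·Dx^5  (order 5).
h: a_k = 0, 0, 0, 4, -9/2, 34/5, -13, 377/14, -9453/160, …
ICs: h(0) = 0, h′(0) = 0, h′′(0) = 0, h′′′(0) = 24, h′′′′(0) = -108.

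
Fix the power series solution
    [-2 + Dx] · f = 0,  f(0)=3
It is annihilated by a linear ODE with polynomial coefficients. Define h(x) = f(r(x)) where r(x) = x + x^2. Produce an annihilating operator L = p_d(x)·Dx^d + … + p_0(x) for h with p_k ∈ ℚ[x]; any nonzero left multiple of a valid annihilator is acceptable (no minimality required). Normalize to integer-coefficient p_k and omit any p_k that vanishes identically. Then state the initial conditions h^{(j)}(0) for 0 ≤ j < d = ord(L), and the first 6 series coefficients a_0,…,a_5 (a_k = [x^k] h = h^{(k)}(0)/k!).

f: a_k = 3, 6, 6, 4, 2, 4/5, …
Change of var in L_f (x↦r) gives L₀.
L = (-2 - 4·x) + Dx  (order 1).
h: a_k = 3, 6, 12, 16, 20, 104/5, …
ICs: h(0) = 3.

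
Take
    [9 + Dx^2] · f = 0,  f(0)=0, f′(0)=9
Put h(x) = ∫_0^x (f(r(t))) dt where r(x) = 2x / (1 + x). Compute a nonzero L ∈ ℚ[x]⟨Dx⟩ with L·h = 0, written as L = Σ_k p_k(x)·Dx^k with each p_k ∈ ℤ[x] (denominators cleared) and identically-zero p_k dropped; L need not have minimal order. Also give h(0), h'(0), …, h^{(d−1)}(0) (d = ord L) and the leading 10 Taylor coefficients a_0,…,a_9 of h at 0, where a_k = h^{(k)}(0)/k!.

f: a_k = 0, 9, 0, -27/2, 0, 243/40, 0, -729/560, 0, 729/4480, …
f∘r: x↦r, Dx↦Dx/r' in L_f ⇒ L₀.
Integrate: L := L₀·Dx.
L = 36·Dx + (2 + 6·x + 6·x^2 + 2·x^3)·Dx^2 + (1 + 4·x + 6·x^2 + 4·x^3 + x^4)·Dx^3  (order 3).
h: a_k = 0, 0, 9, -6, -45/2, 306/5, -363/5, 90/7, 20079/140, -1882/5, …
ICs: h(0) = 0, h′(0) = 0, h′′(0) = 18.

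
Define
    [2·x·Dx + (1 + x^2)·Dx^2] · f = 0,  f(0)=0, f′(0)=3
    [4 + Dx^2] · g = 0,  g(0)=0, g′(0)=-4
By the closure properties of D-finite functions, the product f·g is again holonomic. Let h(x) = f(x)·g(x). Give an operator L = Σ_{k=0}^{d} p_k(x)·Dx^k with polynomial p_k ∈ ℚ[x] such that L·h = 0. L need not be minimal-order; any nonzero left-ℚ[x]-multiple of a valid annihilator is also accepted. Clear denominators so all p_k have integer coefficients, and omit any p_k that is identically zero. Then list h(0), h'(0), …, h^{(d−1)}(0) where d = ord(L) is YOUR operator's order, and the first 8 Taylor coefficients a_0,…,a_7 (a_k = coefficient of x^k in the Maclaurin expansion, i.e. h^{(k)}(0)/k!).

L = (160 + 464·x^2 + 464·x^4 + 256·x^6 + 64·x^8) + (96·x + 224·x^3 + 192·x^5 + 64·x^7)·Dx + (60 + 188·x^2 + 216·x^4 + 128·x^6 + 32·x^8)·Dx^2 + (24·x + 56·x^3 + 48·x^5 + 16·x^7)·Dx^3 + (5 + 18·x^2 + 25·x^4 + 16·x^6 + 4·x^8)·Dx^4  (order 4).
h: a_k = 0, 0, -12, 0, 12, 0, -20/3, 0, …
ICs: h(0) = 0, h′(0) = 0, h′′(0) = -24, h′′′(0) = 0.

f: a_k = 0, 3, 0, -1, 0, 3/5, 0, -3/7, …
g: a_k = 0, -4, 0, 8/3, 0, -8/15, 0, 16/315, …
Sym-product of L_f,L_g gives L₀ (≤ ord 4).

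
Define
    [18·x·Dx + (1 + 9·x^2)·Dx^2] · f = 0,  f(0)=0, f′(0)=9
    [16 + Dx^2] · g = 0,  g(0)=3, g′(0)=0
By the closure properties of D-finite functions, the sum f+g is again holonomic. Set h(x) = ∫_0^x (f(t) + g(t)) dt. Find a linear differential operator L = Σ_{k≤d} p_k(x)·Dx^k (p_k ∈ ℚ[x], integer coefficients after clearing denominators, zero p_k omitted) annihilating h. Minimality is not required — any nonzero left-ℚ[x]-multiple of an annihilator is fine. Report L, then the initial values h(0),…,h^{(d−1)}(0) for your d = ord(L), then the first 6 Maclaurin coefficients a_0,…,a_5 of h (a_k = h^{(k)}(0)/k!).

f: a_k = 0, 9, 0, -27, 0, 729/5, …
g: a_k = 3, 0, -24, 0, 32, 0, …
Sum ⇒ L₀ = lclm(L_f,L_g) in ℚ(x)⟨Dx⟩.
∫: right-multiply L₀ by Dx.
L = (-13248·x + 181440·x^3 + 186624·x^5)·Dx^2 + (-16 + 6048·x^2 + 66096·x^4 + 93312·x^6)·Dx^3 + (-828·x + 11340·x^3 + 11664·x^5)·Dx^4 + (-1 + 378·x^2 + 4131·x^4 + 5832·x^6)·Dx^5  (order 5).
h: a_k = 0, 3, 9/2, -8, -27/4, 32/5, …
ICs: h(0) = 0, h′(0) = 3, h′′(0) = 9, h′′′(0) = -48, h′′′′(0) = -162.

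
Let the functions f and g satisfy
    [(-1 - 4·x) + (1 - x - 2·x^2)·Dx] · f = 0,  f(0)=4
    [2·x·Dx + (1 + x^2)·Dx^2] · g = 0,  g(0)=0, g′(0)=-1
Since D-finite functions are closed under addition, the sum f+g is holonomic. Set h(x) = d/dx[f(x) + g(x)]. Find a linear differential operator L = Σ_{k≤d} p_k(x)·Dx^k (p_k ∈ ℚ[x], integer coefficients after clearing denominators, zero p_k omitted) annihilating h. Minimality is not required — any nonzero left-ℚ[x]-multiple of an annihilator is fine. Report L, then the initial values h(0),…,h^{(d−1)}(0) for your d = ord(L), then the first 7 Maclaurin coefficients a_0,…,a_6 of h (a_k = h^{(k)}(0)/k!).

L = (-6 + 24·x + 162·x^2 + 240·x^3 + 384·x^4 + 48·x^6) + (16 + 74·x + 88·x^2 + 226·x^3 + 212·x^4 + 304·x^5 + 12·x^6 + 48·x^7)·Dx + (-3 - 4·x - 8·x^2 + 28·x^3 + 27·x^4 + 36·x^5 + 40·x^6 + 4·x^7 + 8·x^8)·Dx^2  (order 2).
h: a_k = 3, 24, 61, 176, 419, 1032, 2381, …
ICs: h(0) = 3, h′(0) = 24.

f: a_k = 4, 4, 12, 20, 44, 84, 172, …
g: a_k = 0, -1, 0, 1/3, 0, -1/5, 0, …
L₀ := lclm(L_f,L_g); ord L₀ ≤ 1+2.
Differentiate: ansatz ord ≤ ord L₀ ⇒ L.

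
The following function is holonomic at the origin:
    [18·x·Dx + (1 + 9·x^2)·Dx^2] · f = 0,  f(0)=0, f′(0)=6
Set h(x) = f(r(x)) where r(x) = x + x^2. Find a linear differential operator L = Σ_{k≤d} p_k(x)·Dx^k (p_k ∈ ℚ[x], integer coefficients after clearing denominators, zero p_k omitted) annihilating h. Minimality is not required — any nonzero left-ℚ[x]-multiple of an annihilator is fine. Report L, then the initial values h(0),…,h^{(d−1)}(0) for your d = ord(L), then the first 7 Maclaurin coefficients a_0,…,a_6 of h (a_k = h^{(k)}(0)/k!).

f: a_k = 0, 6, 0, -18, 0, 486/5, 0, …
f∘r: x↦r, Dx↦Dx/r' in L_f ⇒ L₀.
L = (-2 + 18·x + 72·x^2 + 108·x^3 + 54·x^4)·Dx + (1 + 2·x + 9·x^2 + 36·x^3 + 45·x^4 + 18·x^5)·Dx^2  (order 2).
h: a_k = 0, 6, 6, -18, -54, 216/5, 468, …
ICs: h(0) = 0, h′(0) = 6.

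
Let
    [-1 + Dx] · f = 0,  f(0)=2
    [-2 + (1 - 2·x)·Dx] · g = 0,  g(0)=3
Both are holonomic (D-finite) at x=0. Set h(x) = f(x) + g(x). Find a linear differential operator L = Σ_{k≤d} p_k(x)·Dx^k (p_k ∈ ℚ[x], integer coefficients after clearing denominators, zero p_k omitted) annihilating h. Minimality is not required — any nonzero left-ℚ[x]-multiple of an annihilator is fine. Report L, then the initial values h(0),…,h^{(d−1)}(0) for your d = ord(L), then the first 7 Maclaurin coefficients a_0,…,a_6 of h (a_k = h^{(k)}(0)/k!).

f: a_k = 2, 2, 1, 1/3, 1/12, 1/60, 1/360, …
g: a_k = 3, 6, 12, 24, 48, 96, 192, …
Sum ⇒ L₀ = lclm(L_f,L_g) in ℚ(x)⟨Dx⟩.
L = (6 + 4·x) + (-7 - 4·x + 4·x^2)·Dx + (1 - 4·x^2)·Dx^2  (order 2).
h: a_k = 5, 8, 13, 73/3, 577/12, 5761/60, 69121/360, …
ICs: h(0) = 5, h′(0) = 8.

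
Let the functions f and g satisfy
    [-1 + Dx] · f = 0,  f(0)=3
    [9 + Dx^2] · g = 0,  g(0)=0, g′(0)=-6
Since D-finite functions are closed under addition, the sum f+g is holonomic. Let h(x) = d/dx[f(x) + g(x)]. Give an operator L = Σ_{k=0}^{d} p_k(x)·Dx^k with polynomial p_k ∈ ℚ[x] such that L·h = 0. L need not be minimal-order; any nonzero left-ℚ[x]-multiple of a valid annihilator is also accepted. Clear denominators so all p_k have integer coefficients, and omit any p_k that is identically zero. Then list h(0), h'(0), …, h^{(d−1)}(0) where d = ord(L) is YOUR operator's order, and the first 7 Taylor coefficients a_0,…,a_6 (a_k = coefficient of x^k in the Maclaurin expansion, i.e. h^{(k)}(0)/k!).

L = 9 - 9·Dx + Dx^2 - Dx^3  (order 3).
h: a_k = -3, 3, 57/2, 1/2, -161/8, 1/40, 1459/240, …
ICs: h(0) = -3, h′(0) = 3, h′′(0) = 57.

f: a_k = 3, 3, 3/2, 1/2, 1/8, 1/40, 1/240, …
g: a_k = 0, -6, 0, 9, 0, -81/20, 0, …
Weyl lclm of L_f,L_g ⇒ L₀ (ord ≤ 3).
Differentiate: ansatz ord ≤ ord L₀ ⇒ L.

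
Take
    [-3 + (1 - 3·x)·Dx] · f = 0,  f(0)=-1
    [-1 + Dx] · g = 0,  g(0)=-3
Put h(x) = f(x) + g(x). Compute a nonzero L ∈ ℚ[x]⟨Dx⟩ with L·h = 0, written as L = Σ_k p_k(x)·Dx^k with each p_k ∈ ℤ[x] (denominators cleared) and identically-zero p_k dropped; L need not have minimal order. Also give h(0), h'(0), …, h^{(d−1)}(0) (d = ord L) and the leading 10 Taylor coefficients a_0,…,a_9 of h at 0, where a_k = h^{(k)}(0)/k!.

f: a_k = -1, -3, -9, -27, -81, -243, -729, -2187, -6561, -19683, …
g: a_k = -3, -3, -3/2, -1/2, -1/8, -1/40, -1/240, -1/1680, -1/13440, -1/120960, …
Weyl lclm of L_f,L_g ⇒ L₀ (ord ≤ 2).
L = (-15 - 9·x) + (17 + 6·x - 9·x^2)·Dx + (-2 + 3·x + 9·x^2)·Dx^2  (order 2).
h: a_k = -4, -6, -21/2, -55/2, -649/8, -9721/40, -174961/240, -3674161/1680, -88179841/13440, -2380855681/120960, …
ICs: h(0) = -4, h′(0) = -6.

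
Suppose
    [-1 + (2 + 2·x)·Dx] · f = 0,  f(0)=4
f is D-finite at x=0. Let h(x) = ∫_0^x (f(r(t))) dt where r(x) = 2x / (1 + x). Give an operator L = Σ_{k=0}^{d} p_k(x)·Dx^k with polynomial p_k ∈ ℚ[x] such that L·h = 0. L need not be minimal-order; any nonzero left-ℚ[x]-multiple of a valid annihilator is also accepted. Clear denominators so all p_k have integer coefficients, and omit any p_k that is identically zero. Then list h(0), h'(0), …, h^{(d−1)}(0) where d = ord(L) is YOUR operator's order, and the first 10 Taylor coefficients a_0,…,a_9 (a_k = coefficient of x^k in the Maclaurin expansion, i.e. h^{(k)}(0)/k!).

L = -Dx + (1 + 4·x + 3·x^2)·Dx^2  (order 2).
h: a_k = 0, 4, 2, -2, 5/2, -37/10, 25/4, -327/28, 753/32, -1605/32, …
ICs: h(0) = 0, h′(0) = 4.

f: a_k = 4, 2, -1/2, 1/4, -5/32, 7/64, -21/256, 33/512, -429/8192, 715/16384, …
f∘r: x↦r, Dx↦Dx/r' in L_f ⇒ L₀.
∫: right-multiply L₀ by Dx.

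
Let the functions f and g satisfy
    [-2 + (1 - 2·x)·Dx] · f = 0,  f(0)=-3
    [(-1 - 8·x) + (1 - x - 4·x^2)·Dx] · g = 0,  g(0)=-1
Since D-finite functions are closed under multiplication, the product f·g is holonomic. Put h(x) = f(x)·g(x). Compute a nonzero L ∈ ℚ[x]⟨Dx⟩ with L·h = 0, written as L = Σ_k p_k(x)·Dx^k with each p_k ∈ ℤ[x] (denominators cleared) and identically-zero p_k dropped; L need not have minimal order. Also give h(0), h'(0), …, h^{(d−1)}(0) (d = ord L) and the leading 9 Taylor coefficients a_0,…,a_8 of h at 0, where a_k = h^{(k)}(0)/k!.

L = (-3 - 4·x + 24·x^2) + (1 - 3·x - 2·x^2 + 8·x^3)·Dx  (order 1).
h: a_k = 3, 9, 33, 93, 273, 741, 2025, 5373, 14241, …
ICs: h(0) = 3.

f: a_k = -3, -6, -12, -24, -48, -96, -192, -384, -768, …
g: a_k = -1, -1, -5, -9, -29, -65, -181, -441, -1165, …
Product ⇒ symmetric product L₀, ord ≤ 1.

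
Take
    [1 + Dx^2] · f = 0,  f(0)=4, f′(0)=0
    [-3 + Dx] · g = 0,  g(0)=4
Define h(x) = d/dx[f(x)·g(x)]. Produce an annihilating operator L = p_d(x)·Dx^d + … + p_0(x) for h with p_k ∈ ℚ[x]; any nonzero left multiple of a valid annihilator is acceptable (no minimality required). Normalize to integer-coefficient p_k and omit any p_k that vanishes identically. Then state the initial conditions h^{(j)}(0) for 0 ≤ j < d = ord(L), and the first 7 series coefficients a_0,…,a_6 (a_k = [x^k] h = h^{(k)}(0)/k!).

f: a_k = 4, 0, -2, 0, 1/6, 0, -1/180, …
g: a_k = 4, 12, 18, 18, 27/2, 81/10, 81/20, …
h₀=f·g: eliminate ⇒ L₀, order ≤ 2·1.
Derive L from L₀ (diff closure).
L = 10 - 6·Dx + Dx^2  (order 2).
h: a_k = 48, 128, 144, 224/3, -8, -704/15, -664/15, …
ICs: h(0) = 48, h′(0) = 128.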